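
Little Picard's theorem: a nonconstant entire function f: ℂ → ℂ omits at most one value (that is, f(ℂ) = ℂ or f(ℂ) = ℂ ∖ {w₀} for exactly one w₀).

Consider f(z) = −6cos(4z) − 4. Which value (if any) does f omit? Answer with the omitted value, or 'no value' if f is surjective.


Little Picard bounds the complement of f(ℂ) to at most one point.
cos is entire and surjective onto ℂ: for every w ∈ ℂ, cos(ζ) = w has a solution ζ ∈ ℂ (e.g., via the complex inverse arccos). With ζ = 4z this gives z = ζ/(4). Then -6·cos(4z) takes every value in -6·ℂ = ℂ, and adding -4 is a bijection of ℂ. So f is surjective and omits no value. (Note: only on the real line is cos bounded by [−1, 1].)

Omitted value: no value.


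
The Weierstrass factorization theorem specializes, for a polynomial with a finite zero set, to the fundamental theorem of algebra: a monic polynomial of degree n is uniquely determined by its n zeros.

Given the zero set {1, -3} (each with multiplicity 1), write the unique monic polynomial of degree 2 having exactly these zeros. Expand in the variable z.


The polynomial is p(z) = ∏_{α ∈ S} (z − α), where S = {1, -3}.
Expanding the product yields: p(z) = z^2 + 2·z -3.
The resulting polynomial has degree 2 and real coefficients as required.

p(z) = z^2 + 2·z -3.


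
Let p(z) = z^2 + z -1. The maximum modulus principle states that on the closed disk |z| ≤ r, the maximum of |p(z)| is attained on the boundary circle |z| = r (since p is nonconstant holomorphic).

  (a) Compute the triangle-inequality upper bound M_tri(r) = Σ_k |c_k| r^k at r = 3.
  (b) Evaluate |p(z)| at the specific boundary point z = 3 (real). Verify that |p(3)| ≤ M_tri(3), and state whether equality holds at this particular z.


Coefficients: c_0 = -1, c_1 = 1, c_2 = 1. Radius r = 3.
Part (a). Triangle bound: M_tri(r) = Σ_k |c_k| r^k
  = |-1|·3^0 + |1|·3^1 + |1|·3^2
  = 1 + 3 + 9 = 13.
This bounds M(r) := max_{|z|=r} |p(z)| from above; equality holds iff all terms c_k z^k can be made to align in phase at a single z on |z|=r.
Part (b). At z = 3 (real, on the circle |z| = r):
  p(3) = (-1)·3^0 + (1)·3^1 + (1)·3^2 = 11.
  |p(3)| = 11.
Check: |p(3)| = 11 ≤ 13 = M_tri(3). ✓ Equality does not hold at z = 3 (the coefficients have mixed signs, so the terms do not all align in phase there).

M_tri(3) = 13; |p(3)| = 11; equality at z=3: no.


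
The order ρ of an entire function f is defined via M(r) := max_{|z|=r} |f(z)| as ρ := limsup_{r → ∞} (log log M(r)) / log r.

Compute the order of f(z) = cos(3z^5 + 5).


Write cos(w) = (e^{iw} ± e^{−iw})/(2 or 2i), so |cos(w)| ≤ e^{|w|}. With w = 3z^5 + 5, |w| ≤ 3r^5 + 5 on |z|=r, giving M(r) ≤ e^{3r^5 + 5} and ρ ≤ 5. For the lower bound, choose z on |z|=r with 3z^5 purely imaginary of modulus 3r^5; then |cos(3z^5 + 5)| grows like e^{3r^5}/2, so ρ ≥ 5. Hence ρ = 5.
Therefore ρ = 5.

Order ρ = 5.


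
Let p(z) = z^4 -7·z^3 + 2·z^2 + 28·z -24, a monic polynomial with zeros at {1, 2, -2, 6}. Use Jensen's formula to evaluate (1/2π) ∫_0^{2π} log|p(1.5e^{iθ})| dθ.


Zeros: -2, 1, 2, 6; r = 1.5.
Inside |z| < r: 1. Outside (|z| ≥ r): -2, 2, 6.
p(0) = -24, so log|p(0)| = log(24) = 3.1781.
Apply Jensen: I(r) = log|p(0)| + Σ_k log(r/|z_k|), summed over zeros inside |z| < r.
  log(r/|z_k|) for z_k = 1: log(1.5/1) = 0.4055
  Outside zeros (-2, 2, 6) contribute nothing to the Jensen sum.
Sum over inside zeros: 0.4055.
I(r) = log|p(0)| + (inside sum) = 3.1781 + 0.4055 = 3.5835.
Note: since some zeros are outside |z| ≤ r, the simplified n·log(r) form does NOT apply — only the inside zeros contribute.

I(r) ≈ 3.5835.


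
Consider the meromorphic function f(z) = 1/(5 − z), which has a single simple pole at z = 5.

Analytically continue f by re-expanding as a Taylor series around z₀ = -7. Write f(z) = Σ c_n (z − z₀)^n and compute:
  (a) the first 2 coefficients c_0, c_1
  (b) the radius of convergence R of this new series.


Let w = z − z₀, so z = z₀ + w.
Then 5 − z = 5 − (z₀ + w) = (5 − z₀) − w = 12 − w.
f(z) = 1/(12 − w) = (1/(12)) · 1/(1 − w/(12)) = Σ_{n≥0} w^n / (12)^(n+1).
So c_n = 1/(12)^(n+1):
  c_0 = 1/(12)^1 = 1/12.
  c_1 = 1/(12)^2 = 1/144.
The series is valid for |w/d| < 1, i.e. |z − z₀| < |d|.
Radius of convergence: R = |5 − z₀| = |12| = 12 (distance from z₀ to the singularity z = 5).

c_0 = 1/12, c_1 = 1/144; R = 12.


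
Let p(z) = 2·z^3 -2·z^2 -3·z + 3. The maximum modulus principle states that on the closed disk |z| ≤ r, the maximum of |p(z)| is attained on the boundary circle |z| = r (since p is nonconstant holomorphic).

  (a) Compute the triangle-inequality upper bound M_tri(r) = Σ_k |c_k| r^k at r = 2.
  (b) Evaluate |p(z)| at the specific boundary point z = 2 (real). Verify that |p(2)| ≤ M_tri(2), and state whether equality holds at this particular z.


Coefficients: c_0 = 3, c_1 = -3, c_2 = -2, c_3 = 2. Radius r = 2.
Part (a). Triangle bound: M_tri(r) = Σ_k |c_k| r^k
  = |3|·2^0 + |-3|·2^1 + |-2|·2^2 + |2|·2^3
  = 3 + 6 + 8 + 16 = 33.
This bounds M(r) := max_{|z|=r} |p(z)| from above; equality holds iff all terms c_k z^k can be made to align in phase at a single z on |z|=r.
Part (b). At z = 2 (real, on the circle |z| = r):
  p(2) = (3)·2^0 + (-3)·2^1 + (-2)·2^2 + (2)·2^3 = 5.
  |p(2)| = 5.
Check: |p(2)| = 5 ≤ 33 = M_tri(2). ✓ Equality does not hold at z = 2 (the coefficients have mixed signs, so the terms do not all align in phase there).

M_tri(2) = 33; |p(2)| = 5; equality at z=2: no.


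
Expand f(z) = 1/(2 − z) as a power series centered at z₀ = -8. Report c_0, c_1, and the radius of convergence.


Let w = z − z₀, so z = z₀ + w.
Then 2 − z = 2 − (z₀ + w) = (2 − z₀) − w = 10 − w.
f(z) = 1/(10 − w) = (1/(10)) · 1/(1 − w/(10)) = Σ_{n≥0} w^n / (10)^(n+1).
So c_n = 1/(10)^(n+1):
  c_0 = 1/(10)^1 = 1/10.
  c_1 = 1/(10)^2 = 1/100.
The series is valid for |w/d| < 1, i.e. |z − z₀| < |d|.
Radius of convergence: R = |2 − z₀| = |10| = 10 (distance from z₀ to the singularity z = 2).

c_0 = 1/10, c_1 = 1/100; R = 10.


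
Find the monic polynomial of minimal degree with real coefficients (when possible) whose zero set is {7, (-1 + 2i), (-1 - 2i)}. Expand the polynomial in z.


The polynomial is p(z) = ∏_{α ∈ S} (z − α), where S = {7, (-1 + 2i), (-1 - 2i)}.
Expanding the product yields: p(z) = z^3 -5·z^2 -9·z -35.
Note conjugate pairs combine to real quadratics: (z − (-1+2i))(z − (-1−2i)) = z² + 2z + 5.
The resulting polynomial has degree 3 and real coefficients as required.

p(z) = z^3 -5·z^2 -9·z -35.


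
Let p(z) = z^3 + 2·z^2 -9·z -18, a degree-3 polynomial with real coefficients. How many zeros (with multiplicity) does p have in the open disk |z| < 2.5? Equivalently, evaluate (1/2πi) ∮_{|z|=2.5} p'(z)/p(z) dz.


The zeros of p are: -3, -2, 3.
Their magnitudes are: 3, 2, 3.
Zeros with |z| < R = 2.5: -2.
Count = 1.
By the argument principle, (1/2πi) ∮_{|z|=R} p'(z)/p(z) dz equals exactly this count.

Number of zeros inside |z| < 2.5: 1.


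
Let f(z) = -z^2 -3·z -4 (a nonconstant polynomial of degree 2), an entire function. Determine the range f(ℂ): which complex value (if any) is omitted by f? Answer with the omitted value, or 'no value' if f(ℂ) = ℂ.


Little Picard bounds the complement of f(ℂ) to at most one point.
For every w ∈ ℂ, the equation p(z) − w = 0 is a nonconstant polynomial in z and hence has at least one root by the fundamental theorem of algebra. So p is surjective onto ℂ, omitting no value.

Omitted value: no value.


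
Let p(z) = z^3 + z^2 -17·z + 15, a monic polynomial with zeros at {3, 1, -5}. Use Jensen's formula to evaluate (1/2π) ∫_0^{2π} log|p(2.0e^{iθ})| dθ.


Zeros: -5, 1, 3; r = 2.0.
Inside |z| < r: 1. Outside (|z| ≥ r): -5, 3.
p(0) = 15, so log|p(0)| = log(15) = 2.7081.
Apply Jensen: I(r) = log|p(0)| + Σ_k log(r/|z_k|), summed over zeros inside |z| < r.
  log(r/|z_k|) for z_k = 1: log(2.0/1) = 0.6931
  Outside zeros (-5, 3) contribute nothing to the Jensen sum.
Sum over inside zeros: 0.6931.
I(r) = log|p(0)| + (inside sum) = 2.7081 + 0.6931 = 3.4012.
Note: since some zeros are outside |z| ≤ r, the simplified n·log(r) form does NOT apply — only the inside zeros contribute.

I(r) ≈ 3.4012.


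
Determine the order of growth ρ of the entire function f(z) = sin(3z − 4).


sin(w) is a linear combination of e^{iw} and e^{−iw} (or e^w, e^{−w} in the hyperbolic case), so |sin(w)| ≤ e^{|w|}. With w = 3z − 4, |w| ≤ 3|z| + 4 = 3r + 4 on |z| = r, giving M(r) ≤ e^{3r + 4}, so ρ ≤ 1. On a suitable ray (z = it for sin/cos; z = t for sinh/cosh, t real → ∞), |sin(3z − 4)| grows like e^{3|t|}/2, so ρ ≥ 1. Hence ρ = 1.
Therefore ρ = 1.

Order ρ = 1.


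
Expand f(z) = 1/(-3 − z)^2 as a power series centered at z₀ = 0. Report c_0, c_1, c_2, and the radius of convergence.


Let w = z − z₀, so z = z₀ + w.
Then -3 − z = -3 − (z₀ + w) = (-3 − z₀) − w = -3 − w.
f(z) = 1/(-3 − w)^2 = (1/(-3)^2) · (1 − w/(-3))^{−2}.
By the binomial series (1−u)^{−2} = Σ_{n≥0} C(n+1, 1) u^n for |u|<1, with u = w/(-3):
  c_n = C(n+1, 1) / (-3)^(n+2).
  c_0 = 1/(-3)^2 = 1/9.
  c_1 = 2/(-3)^3 = -2/27.
  c_2 = 3/(-3)^4 = 1/27.
The series is valid for |w/d| < 1, i.e. |z − z₀| < |d|.
Radius of convergence: R = |-3 − z₀| = |-3| = 3 (distance from z₀ to the singularity z = -3).

c_0 = 1/9, c_1 = -2/27, c_2 = 1/27; R = 3.


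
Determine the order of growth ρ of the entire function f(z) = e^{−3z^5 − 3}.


|e^{−3z^5 − 3}| = e^{Re(-3·z^5) + -3} ≤ e^{3|z|^5 + -3} = e^{3r^5 + -3} on |z| = r, so ρ ≤ 5. Choosing z on |z|=r so that -3·z^5 is real positive (always possible by picking arg z appropriately) gives |f(z)| = e^{3r^5 + -3}, matching the bound. The additive constant -3 does not affect log log M(r) ~ 5·log r. Hence ρ = 5.
Therefore ρ = 5.

Order ρ = 5.


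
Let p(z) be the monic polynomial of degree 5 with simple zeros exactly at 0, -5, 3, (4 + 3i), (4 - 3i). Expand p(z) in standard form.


The polynomial is p(z) = ∏_{α ∈ S} (z − α), where S = {0, -5, 3, (4 + 3i), (4 - 3i)}.
Expanding the product yields: p(z) = z^5 -6·z^4 -6·z^3 + 170·z^2 -375·z.
Note conjugate pairs combine to real quadratics: (z − (4+3i))(z − (4−3i)) = z² − 8z + 25.
The resulting polynomial has degree 5 and real coefficients as required.

p(z) = z^5 -6·z^4 -6·z^3 + 170·z^2 -375·z.


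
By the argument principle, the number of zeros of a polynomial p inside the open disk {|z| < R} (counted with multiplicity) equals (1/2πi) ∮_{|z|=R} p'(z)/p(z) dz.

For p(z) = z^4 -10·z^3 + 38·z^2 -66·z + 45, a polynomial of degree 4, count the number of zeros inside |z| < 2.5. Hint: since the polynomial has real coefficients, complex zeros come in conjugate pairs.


The zeros of p are: (2 + 1i), (2 - 1i), 3, 3.
Their magnitudes are: 2.236, 2.236, 3, 3.
Zeros with |z| < R = 2.5: (2 + 1i), (2 - 1i).
Count = 2.
By the argument principle, (1/2πi) ∮_{|z|=R} p'(z)/p(z) dz equals exactly this count.

Number of zeros inside |z| < 2.5: 2.


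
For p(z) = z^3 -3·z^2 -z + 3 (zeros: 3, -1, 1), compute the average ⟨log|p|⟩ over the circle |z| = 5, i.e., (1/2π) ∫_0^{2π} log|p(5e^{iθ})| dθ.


Zeros: -1, 1, 3; r = 5.
Inside |z| < r: -1, 1, 3. Outside (|z| ≥ r): ∅.
p(0) = 3, so log|p(0)| = log(3) = 1.0986.
Apply Jensen: I(r) = log|p(0)| + Σ_k log(r/|z_k|), summed over zeros inside |z| < r.
  log(r/|z_k|) for z_k = 3: log(5/3) = 0.5108
  log(r/|z_k|) for z_k = -1: log(5/1) = 1.6094
  log(r/|z_k|) for z_k = 1: log(5/1) = 1.6094
Sum over inside zeros: 3.7297.
I(r) = log|p(0)| + (inside sum) = 1.0986 + 3.7297 = 4.8283.
Closed form (all zeros inside, monic): I(r) = n·log(r) = 3·log(5) = 4.8283. ✓

I(r) ≈ 4.8283.


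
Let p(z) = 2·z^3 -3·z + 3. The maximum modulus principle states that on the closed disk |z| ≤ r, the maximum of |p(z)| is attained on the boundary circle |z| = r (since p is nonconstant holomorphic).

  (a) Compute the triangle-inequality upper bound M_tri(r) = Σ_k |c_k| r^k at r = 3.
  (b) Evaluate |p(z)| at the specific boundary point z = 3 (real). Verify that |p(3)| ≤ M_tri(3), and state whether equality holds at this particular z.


Coefficients: c_0 = 3, c_1 = -3, c_2 = 0, c_3 = 2. Radius r = 3.
Part (a). Triangle bound: M_tri(r) = Σ_k |c_k| r^k
  = |3|·3^0 + |-3|·3^1 + |0|·3^2 + |2|·3^3
  = 3 + 9 + 0 + 54 = 66.
This bounds M(r) := max_{|z|=r} |p(z)| from above; equality holds iff all terms c_k z^k can be made to align in phase at a single z on |z|=r.
Part (b). At z = 3 (real, on the circle |z| = r):
  p(3) = (3)·3^0 + (-3)·3^1 + (0)·3^2 + (2)·3^3 = 48.
  |p(3)| = 48.
Check: |p(3)| = 48 ≤ 66 = M_tri(3). ✓ Equality does not hold at z = 3 (the coefficients have mixed signs, so the terms do not all align in phase there).

M_tri(3) = 66; |p(3)| = 48; equality at z=3: no.


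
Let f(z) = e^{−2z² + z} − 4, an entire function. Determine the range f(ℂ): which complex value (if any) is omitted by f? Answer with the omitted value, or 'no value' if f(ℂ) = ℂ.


Little Picard bounds the complement of f(ℂ) to at most one point.
The exponent g(z) = −2z² + z is a nonconstant polynomial, hence surjective onto ℂ. So e^{g(z)} takes every value in {e^w : w ∈ ℂ} = ℂ ∖ {0}. Adding -4 shifts the range to ℂ ∖ {-4}. f omits exactly -4.

Omitted value: -4.


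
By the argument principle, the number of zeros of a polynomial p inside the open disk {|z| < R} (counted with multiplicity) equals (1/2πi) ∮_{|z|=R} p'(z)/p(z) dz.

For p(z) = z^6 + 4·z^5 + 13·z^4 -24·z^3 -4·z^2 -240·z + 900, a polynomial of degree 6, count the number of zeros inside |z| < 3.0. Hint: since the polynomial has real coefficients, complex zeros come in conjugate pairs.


The zeros of p are: (-3 + 3i), (-3 - 3i), (2 + 1i), (2 - 1i), (-1 + 3i), (-1 - 3i).
Their magnitudes are: 4.243, 4.243, 2.236, 2.236, 3.162, 3.162.
Zeros with |z| < R = 3.0: (2 + 1i), (2 - 1i).
Count = 2.
By the argument principle, (1/2πi) ∮_{|z|=R} p'(z)/p(z) dz equals exactly this count.

Number of zeros inside |z| < 3.0: 2.


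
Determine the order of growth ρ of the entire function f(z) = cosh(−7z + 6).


cosh(w) is a linear combination of e^{iw} and e^{−iw} (or e^w, e^{−w} in the hyperbolic case), so |cosh(w)| ≤ e^{|w|}. With w = −7z + 6, |w| ≤ 7|z| + 6 = 7r + 6 on |z| = r, giving M(r) ≤ e^{7r + 6}, so ρ ≤ 1. On a suitable ray (z = it for sin/cos; z = t for sinh/cosh, t real → ∞), |cosh(−7z + 6)| grows like e^{7|t|}/2, so ρ ≥ 1. Hence ρ = 1.
Therefore ρ = 1.

Order ρ = 1.


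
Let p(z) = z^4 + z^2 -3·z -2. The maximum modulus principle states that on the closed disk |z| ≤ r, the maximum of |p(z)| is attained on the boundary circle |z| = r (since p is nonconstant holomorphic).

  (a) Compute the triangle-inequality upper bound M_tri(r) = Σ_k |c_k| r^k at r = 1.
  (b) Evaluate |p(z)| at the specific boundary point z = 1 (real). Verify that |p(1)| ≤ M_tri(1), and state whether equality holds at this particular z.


Coefficients: c_0 = -2, c_1 = -3, c_2 = 1, c_3 = 0, c_4 = 1. Radius r = 1.
Part (a). Triangle bound: M_tri(r) = Σ_k |c_k| r^k
  = |-2|·1^0 + |-3|·1^1 + |1|·1^2 + |0|·1^3 + |1|·1^4
  = 2 + 3 + 1 + 0 + 1 = 7.
This bounds M(r) := max_{|z|=r} |p(z)| from above; equality holds iff all terms c_k z^k can be made to align in phase at a single z on |z|=r.
Part (b). At z = 1 (real, on the circle |z| = r):
  p(1) = (-2)·1^0 + (-3)·1^1 + (1)·1^2 + (0)·1^3 + (1)·1^4 = -3.
  |p(1)| = 3.
Check: |p(1)| = 3 ≤ 7 = M_tri(1). ✓ Equality does not hold at z = 1 (the coefficients have mixed signs, so the terms do not all align in phase there).

M_tri(1) = 7; |p(1)| = 3; equality at z=1: no.


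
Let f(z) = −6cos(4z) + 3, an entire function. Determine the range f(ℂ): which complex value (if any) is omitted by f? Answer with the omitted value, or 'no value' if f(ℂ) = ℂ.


Little Picard bounds the complement of f(ℂ) to at most one point.
cos is entire and surjective onto ℂ: for every w ∈ ℂ, cos(ζ) = w has a solution ζ ∈ ℂ (e.g., via the complex inverse arccos). With ζ = 4z this gives z = ζ/(4). Then -6·cos(4z) takes every value in -6·ℂ = ℂ, and adding 3 is a bijection of ℂ. So f is surjective and omits no value. (Note: only on the real line is cos bounded by [−1, 1].)

Omitted value: no value.


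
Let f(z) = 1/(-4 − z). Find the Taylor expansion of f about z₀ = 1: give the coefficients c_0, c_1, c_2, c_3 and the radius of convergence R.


Let w = z − z₀, so z = z₀ + w.
Then -4 − z = -4 − (z₀ + w) = (-4 − z₀) − w = -5 − w.
f(z) = 1/(-5 − w) = (1/(-5)) · 1/(1 − w/(-5)) = Σ_{n≥0} w^n / (-5)^(n+1).
So c_n = 1/(-5)^(n+1):
  c_0 = 1/(-5)^1 = -1/5.
  c_1 = 1/(-5)^2 = 1/25.
  c_2 = 1/(-5)^3 = -1/125.
  c_3 = 1/(-5)^4 = 1/625.
The series is valid for |w/d| < 1, i.e. |z − z₀| < |d|.
Radius of convergence: R = |-4 − z₀| = |-5| = 5 (distance from z₀ to the singularity z = -4).

c_0 = -1/5, c_1 = 1/25, c_2 = -1/125, c_3 = 1/625; R = 5.


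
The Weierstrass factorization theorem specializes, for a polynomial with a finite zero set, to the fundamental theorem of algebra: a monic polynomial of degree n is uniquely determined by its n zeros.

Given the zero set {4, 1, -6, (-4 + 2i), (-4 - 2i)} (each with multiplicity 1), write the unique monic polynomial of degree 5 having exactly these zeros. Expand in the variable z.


The polynomial is p(z) = ∏_{α ∈ S} (z − α), where S = {4, 1, -6, (-4 + 2i), (-4 - 2i)}.
Expanding the product yields: p(z) = z^5 + 9·z^4 + 2·z^3 -164·z^2 -328·z + 480.
Note conjugate pairs combine to real quadratics: (z − (-4+2i))(z − (-4−2i)) = z² + 8z + 20.
The resulting polynomial has degree 5 and real coefficients as required.

p(z) = z^5 + 9·z^4 + 2·z^3 -164·z^2 -328·z + 480.


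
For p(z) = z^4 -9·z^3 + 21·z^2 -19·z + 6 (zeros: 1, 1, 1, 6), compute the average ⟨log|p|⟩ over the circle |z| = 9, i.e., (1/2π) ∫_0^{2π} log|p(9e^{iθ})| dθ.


Zeros: 1, 1, 1, 6; r = 9.
Inside |z| < r: 1, 1, 1, 6. Outside (|z| ≥ r): ∅.
p(0) = 6, so log|p(0)| = log(6) = 1.7918.
Apply Jensen: I(r) = log|p(0)| + Σ_k log(r/|z_k|), summed over zeros inside |z| < r.
  log(r/|z_k|) for z_k = 1: log(9/1) = 2.1972
  log(r/|z_k|) for z_k = 1: log(9/1) = 2.1972
  log(r/|z_k|) for z_k = 1: log(9/1) = 2.1972
  log(r/|z_k|) for z_k = 6: log(9/6) = 0.4055
Sum over inside zeros: 6.9971.
I(r) = log|p(0)| + (inside sum) = 1.7918 + 6.9971 = 8.7889.
Closed form (all zeros inside, monic): I(r) = n·log(r) = 4·log(9) = 8.7889. ✓

I(r) ≈ 8.7889.


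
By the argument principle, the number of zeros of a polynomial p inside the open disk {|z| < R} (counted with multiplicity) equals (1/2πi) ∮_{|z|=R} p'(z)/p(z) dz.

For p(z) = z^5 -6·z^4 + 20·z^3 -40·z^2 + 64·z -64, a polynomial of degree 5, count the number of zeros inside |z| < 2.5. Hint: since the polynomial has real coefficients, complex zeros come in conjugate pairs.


The zeros of p are: 2, (0 + 2i), (0 - 2i), (2 + 2i), (2 - 2i).
Their magnitudes are: 2, 2, 2, 2.828, 2.828.
Zeros with |z| < R = 2.5: 2, (0 + 2i), (0 - 2i).
Count = 3.
By the argument principle, (1/2πi) ∮_{|z|=R} p'(z)/p(z) dz equals exactly this count.

Number of zeros inside |z| < 2.5: 3.


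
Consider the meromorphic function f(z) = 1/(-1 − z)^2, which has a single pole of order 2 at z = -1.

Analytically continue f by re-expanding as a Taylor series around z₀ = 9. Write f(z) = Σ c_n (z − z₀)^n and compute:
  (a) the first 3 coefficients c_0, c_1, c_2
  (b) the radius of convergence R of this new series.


Let w = z − z₀, so z = z₀ + w.
Then -1 − z = -1 − (z₀ + w) = (-1 − z₀) − w = -10 − w.
f(z) = 1/(-10 − w)^2 = (1/(-10)^2) · (1 − w/(-10))^{−2}.
By the binomial series (1−u)^{−2} = Σ_{n≥0} C(n+1, 1) u^n for |u|<1, with u = w/(-10):
  c_n = C(n+1, 1) / (-10)^(n+2).
  c_0 = 1/(-10)^2 = 1/100.
  c_1 = 2/(-10)^3 = -1/500.
  c_2 = 3/(-10)^4 = 3/10000.
The series is valid for |w/d| < 1, i.e. |z − z₀| < |d|.
Radius of convergence: R = |-1 − z₀| = |-10| = 10 (distance from z₀ to the singularity z = -1).

c_0 = 1/100, c_1 = -1/500, c_2 = 3/10000; R = 10.


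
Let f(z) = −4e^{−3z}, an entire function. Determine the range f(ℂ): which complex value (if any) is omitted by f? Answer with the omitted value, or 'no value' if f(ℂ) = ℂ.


Little Picard bounds the complement of f(ℂ) to at most one point.
e^{−3z} is never zero on ℂ, so -4·e^{−3z} takes every value in ℂ ∖ {0}. Adding 0 shifts the range to ℂ ∖ {0}. Thus f omits exactly the value 0.

Omitted value: 0.


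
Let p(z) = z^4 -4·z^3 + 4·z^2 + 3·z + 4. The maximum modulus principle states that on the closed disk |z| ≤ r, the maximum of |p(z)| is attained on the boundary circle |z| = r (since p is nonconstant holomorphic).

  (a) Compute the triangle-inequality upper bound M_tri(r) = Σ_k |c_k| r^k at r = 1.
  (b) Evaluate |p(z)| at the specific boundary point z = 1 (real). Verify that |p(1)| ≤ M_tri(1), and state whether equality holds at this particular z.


Coefficients: c_0 = 4, c_1 = 3, c_2 = 4, c_3 = -4, c_4 = 1. Radius r = 1.
Part (a). Triangle bound: M_tri(r) = Σ_k |c_k| r^k
  = |4|·1^0 + |3|·1^1 + |4|·1^2 + |-4|·1^3 + |1|·1^4
  = 4 + 3 + 4 + 4 + 1 = 16.
This bounds M(r) := max_{|z|=r} |p(z)| from above; equality holds iff all terms c_k z^k can be made to align in phase at a single z on |z|=r.
Part (b). At z = 1 (real, on the circle |z| = r):
  p(1) = (4)·1^0 + (3)·1^1 + (4)·1^2 + (-4)·1^3 + (1)·1^4 = 8.
  |p(1)| = 8.
Check: |p(1)| = 8 ≤ 16 = M_tri(1). ✓ Equality does not hold at z = 1 (the coefficients have mixed signs, so the terms do not all align in phase there).

M_tri(1) = 16; |p(1)| = 8; equality at z=1: no.


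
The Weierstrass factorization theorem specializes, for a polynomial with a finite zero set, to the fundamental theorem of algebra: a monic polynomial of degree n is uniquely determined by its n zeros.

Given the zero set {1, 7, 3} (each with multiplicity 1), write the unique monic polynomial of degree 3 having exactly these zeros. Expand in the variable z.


The polynomial is p(z) = ∏_{α ∈ S} (z − α), where S = {1, 7, 3}.
Expanding the product yields: p(z) = z^3 -11·z^2 + 31·z -21.
The resulting polynomial has degree 3 and real coefficients as required.

p(z) = z^3 -11·z^2 + 31·z -21.


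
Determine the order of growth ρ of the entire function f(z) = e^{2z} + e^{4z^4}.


Each summand is entire of order 1 and 4 respectively (as in the single-exponential case). The order of a sum is at most the max of the orders, so ρ ≤ 4. For the lower bound: on |z|=r choose arg z so that 4z^4 is real positive; then |e^{4z^4}| = e^{4r^4} while |e^{2z}| ≤ e^{2r^1} = o(e^{4r^4}). So |f| ≥ e^{4r^4}(1 − o(1)) and ρ ≥ 4. Hence ρ = max(1, 4) = 4.
Therefore ρ = 4.

Order ρ = 4.


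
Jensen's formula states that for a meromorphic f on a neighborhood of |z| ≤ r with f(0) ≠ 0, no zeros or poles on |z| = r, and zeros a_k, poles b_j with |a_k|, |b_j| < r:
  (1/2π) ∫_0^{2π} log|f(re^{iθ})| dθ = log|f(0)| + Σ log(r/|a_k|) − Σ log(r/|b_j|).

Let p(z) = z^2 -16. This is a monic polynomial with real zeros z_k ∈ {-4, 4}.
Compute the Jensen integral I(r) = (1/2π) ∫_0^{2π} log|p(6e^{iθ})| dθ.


Zeros: -4, 4; r = 6.
Inside |z| < r: -4, 4. Outside (|z| ≥ r): ∅.
p(0) = -16, so log|p(0)| = log(16) = 2.7726.
Apply Jensen: I(r) = log|p(0)| + Σ_k log(r/|z_k|), summed over zeros inside |z| < r.
  log(r/|z_k|) for z_k = -4: log(6/4) = 0.4055
  log(r/|z_k|) for z_k = 4: log(6/4) = 0.4055
Sum over inside zeros: 0.8109.
I(r) = log|p(0)| + (inside sum) = 2.7726 + 0.8109 = 3.5835.
Closed form (all zeros inside, monic): I(r) = n·log(r) = 2·log(6) = 3.5835. ✓

I(r) ≈ 3.5835.


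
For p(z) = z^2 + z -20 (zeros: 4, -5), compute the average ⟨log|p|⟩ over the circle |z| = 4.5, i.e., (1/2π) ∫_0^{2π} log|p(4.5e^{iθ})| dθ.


Zeros: -5, 4; r = 4.5.
Inside |z| < r: 4. Outside (|z| ≥ r): -5.
p(0) = -20, so log|p(0)| = log(20) = 2.9957.
Apply Jensen: I(r) = log|p(0)| + Σ_k log(r/|z_k|), summed over zeros inside |z| < r.
  log(r/|z_k|) for z_k = 4: log(4.5/4) = 0.1178
  Outside zeros (-5) contribute nothing to the Jensen sum.
Sum over inside zeros: 0.1178.
I(r) = log|p(0)| + (inside sum) = 2.9957 + 0.1178 = 3.1135.
Note: since some zeros are outside |z| ≤ r, the simplified n·log(r) form does NOT apply — only the inside zeros contribute.

I(r) ≈ 3.1135.


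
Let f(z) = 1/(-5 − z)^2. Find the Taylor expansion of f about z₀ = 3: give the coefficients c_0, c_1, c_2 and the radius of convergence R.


Let w = z − z₀, so z = z₀ + w.
Then -5 − z = -5 − (z₀ + w) = (-5 − z₀) − w = -8 − w.
f(z) = 1/(-8 − w)^2 = (1/(-8)^2) · (1 − w/(-8))^{−2}.
By the binomial series (1−u)^{−2} = Σ_{n≥0} C(n+1, 1) u^n for |u|<1, with u = w/(-8):
  c_n = C(n+1, 1) / (-8)^(n+2).
  c_0 = 1/(-8)^2 = 1/64.
  c_1 = 2/(-8)^3 = -1/256.
  c_2 = 3/(-8)^4 = 3/4096.
The series is valid for |w/d| < 1, i.e. |z − z₀| < |d|.
Radius of convergence: R = |-5 − z₀| = |-8| = 8 (distance from z₀ to the singularity z = -5).

c_0 = 1/64, c_1 = -1/256, c_2 = 3/4096; R = 8.


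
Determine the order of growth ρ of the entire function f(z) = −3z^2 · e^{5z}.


M(r) = max_{|z|=r} |-3|·|z|^2·|e^{5z}| = 3·r^2 · e^{5r^1} (the factors attain their maxima compatibly on |z|=r). Then log M(r) = log 3 + 2·log r + 5r^1, dominated by the last term, so log log M(r) ~ 1·log r. The polynomial factor -3z^2 contributes only a log r term and does not affect the order. ρ = 1.
Therefore ρ = 1.

Order ρ = 1.


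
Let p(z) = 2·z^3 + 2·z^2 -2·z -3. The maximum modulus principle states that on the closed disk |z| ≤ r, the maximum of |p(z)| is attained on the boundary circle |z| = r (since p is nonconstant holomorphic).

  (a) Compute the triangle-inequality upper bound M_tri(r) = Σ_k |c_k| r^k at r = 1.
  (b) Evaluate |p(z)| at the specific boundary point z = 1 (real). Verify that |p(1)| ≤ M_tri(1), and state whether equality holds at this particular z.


Coefficients: c_0 = -3, c_1 = -2, c_2 = 2, c_3 = 2. Radius r = 1.
Part (a). Triangle bound: M_tri(r) = Σ_k |c_k| r^k
  = |-3|·1^0 + |-2|·1^1 + |2|·1^2 + |2|·1^3
  = 3 + 2 + 2 + 2 = 9.
This bounds M(r) := max_{|z|=r} |p(z)| from above; equality holds iff all terms c_k z^k can be made to align in phase at a single z on |z|=r.
Part (b). At z = 1 (real, on the circle |z| = r):
  p(1) = (-3)·1^0 + (-2)·1^1 + (2)·1^2 + (2)·1^3 = -1.
  |p(1)| = 1.
Check: |p(1)| = 1 ≤ 9 = M_tri(1). ✓ Equality does not hold at z = 1 (the coefficients have mixed signs, so the terms do not all align in phase there).

M_tri(1) = 9; |p(1)| = 1; equality at z=1: no.


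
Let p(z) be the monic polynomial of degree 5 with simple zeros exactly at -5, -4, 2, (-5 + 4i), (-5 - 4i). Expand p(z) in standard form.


The polynomial is p(z) = ∏_{α ∈ S} (z − α), where S = {-5, -4, 2, (-5 + 4i), (-5 - 4i)}.
Expanding the product yields: p(z) = z^5 + 17·z^4 + 113·z^3 + 267·z^2 -318·z -1640.
Note conjugate pairs combine to real quadratics: (z − (-5+4i))(z − (-5−4i)) = z² + 10z + 41.
The resulting polynomial has degree 5 and real coefficients as required.

p(z) = z^5 + 17·z^4 + 113·z^3 + 267·z^2 -318·z -1640.


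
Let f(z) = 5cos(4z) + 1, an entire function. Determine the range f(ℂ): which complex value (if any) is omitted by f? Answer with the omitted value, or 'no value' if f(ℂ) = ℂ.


Little Picard bounds the complement of f(ℂ) to at most one point.
cos is entire and surjective onto ℂ: for every w ∈ ℂ, cos(ζ) = w has a solution ζ ∈ ℂ (e.g., via the complex inverse arccos). With ζ = 4z this gives z = ζ/(4). Then 5·cos(4z) takes every value in 5·ℂ = ℂ, and adding 1 is a bijection of ℂ. So f is surjective and omits no value. (Note: only on the real line is cos bounded by [−1, 1].)

Omitted value: no value.


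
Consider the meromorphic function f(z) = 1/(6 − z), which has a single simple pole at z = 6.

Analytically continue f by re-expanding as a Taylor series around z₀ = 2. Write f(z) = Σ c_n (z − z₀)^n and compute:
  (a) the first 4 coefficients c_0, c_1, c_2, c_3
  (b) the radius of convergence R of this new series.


Let w = z − z₀, so z = z₀ + w.
Then 6 − z = 6 − (z₀ + w) = (6 − z₀) − w = 4 − w.
f(z) = 1/(4 − w) = (1/(4)) · 1/(1 − w/(4)) = Σ_{n≥0} w^n / (4)^(n+1).
So c_n = 1/(4)^(n+1):
  c_0 = 1/(4)^1 = 1/4.
  c_1 = 1/(4)^2 = 1/16.
  c_2 = 1/(4)^3 = 1/64.
  c_3 = 1/(4)^4 = 1/256.
The series is valid for |w/d| < 1, i.e. |z − z₀| < |d|.
Radius of convergence: R = |6 − z₀| = |4| = 4 (distance from z₀ to the singularity z = 6).

c_0 = 1/4, c_1 = 1/16, c_2 = 1/64, c_3 = 1/256; R = 4.


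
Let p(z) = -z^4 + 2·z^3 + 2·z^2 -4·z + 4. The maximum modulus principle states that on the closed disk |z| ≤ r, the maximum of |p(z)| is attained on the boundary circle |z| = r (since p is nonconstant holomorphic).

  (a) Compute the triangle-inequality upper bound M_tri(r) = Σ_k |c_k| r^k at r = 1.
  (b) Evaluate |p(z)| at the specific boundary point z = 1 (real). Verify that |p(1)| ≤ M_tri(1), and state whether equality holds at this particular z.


Coefficients: c_0 = 4, c_1 = -4, c_2 = 2, c_3 = 2, c_4 = -1. Radius r = 1.
Part (a). Triangle bound: M_tri(r) = Σ_k |c_k| r^k
  = |4|·1^0 + |-4|·1^1 + |2|·1^2 + |2|·1^3 + |-1|·1^4
  = 4 + 4 + 2 + 2 + 1 = 13.
This bounds M(r) := max_{|z|=r} |p(z)| from above; equality holds iff all terms c_k z^k can be made to align in phase at a single z on |z|=r.
Part (b). At z = 1 (real, on the circle |z| = r):
  p(1) = (4)·1^0 + (-4)·1^1 + (2)·1^2 + (2)·1^3 + (-1)·1^4 = 3.
  |p(1)| = 3.
Check: |p(1)| = 3 ≤ 13 = M_tri(1). ✓ Equality does not hold at z = 1 (the coefficients have mixed signs, so the terms do not all align in phase there).

M_tri(1) = 13; |p(1)| = 3; equality at z=1: no.


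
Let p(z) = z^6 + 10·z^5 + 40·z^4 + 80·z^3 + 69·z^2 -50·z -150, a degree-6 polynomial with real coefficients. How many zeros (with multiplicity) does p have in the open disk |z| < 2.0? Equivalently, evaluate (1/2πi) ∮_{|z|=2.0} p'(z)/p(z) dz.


The zeros of p are: 1, -3, (-1 + 2i), (-1 - 2i), (-3 + 1i), (-3 - 1i).
Their magnitudes are: 1, 3, 2.236, 2.236, 3.162, 3.162.
Zeros with |z| < R = 2.0: 1.
Count = 1.
By the argument principle, (1/2πi) ∮_{|z|=R} p'(z)/p(z) dz equals exactly this count.

Number of zeros inside |z| < 2.0: 1.


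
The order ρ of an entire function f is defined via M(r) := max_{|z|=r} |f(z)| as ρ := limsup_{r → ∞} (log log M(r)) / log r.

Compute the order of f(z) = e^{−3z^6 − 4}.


|e^{−3z^6 − 4}| = e^{Re(-3·z^6) + -4} ≤ e^{3|z|^6 + -4} = e^{3r^6 + -4} on |z| = r, so ρ ≤ 6. Choosing z on |z|=r so that -3·z^6 is real positive (always possible by picking arg z appropriately) gives |f(z)| = e^{3r^6 + -4}, matching the bound. The additive constant -4 does not affect log log M(r) ~ 6·log r. Hence ρ = 6.
Therefore ρ = 6.

Order ρ = 6.


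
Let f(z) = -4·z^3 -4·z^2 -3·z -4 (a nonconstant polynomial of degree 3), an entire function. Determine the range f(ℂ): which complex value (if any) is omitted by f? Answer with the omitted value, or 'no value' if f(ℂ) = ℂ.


Little Picard bounds the complement of f(ℂ) to at most one point.
For every w ∈ ℂ, the equation p(z) − w = 0 is a nonconstant polynomial in z and hence has at least one root by the fundamental theorem of algebra. So p is surjective onto ℂ, omitting no value.

Omitted value: no value.


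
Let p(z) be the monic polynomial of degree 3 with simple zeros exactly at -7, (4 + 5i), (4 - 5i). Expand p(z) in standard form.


The polynomial is p(z) = ∏_{α ∈ S} (z − α), where S = {-7, (4 + 5i), (4 - 5i)}.
Expanding the product yields: p(z) = z^3 -z^2 -15·z + 287.
Note conjugate pairs combine to real quadratics: (z − (4+5i))(z − (4−5i)) = z² − 8z + 41.
The resulting polynomial has degree 3 and real coefficients as required.

p(z) = z^3 -z^2 -15·z + 287.


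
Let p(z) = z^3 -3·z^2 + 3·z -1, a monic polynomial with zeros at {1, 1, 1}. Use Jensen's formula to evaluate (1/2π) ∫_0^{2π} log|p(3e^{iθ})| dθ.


Zeros: 1, 1, 1; r = 3.
Inside |z| < r: 1, 1, 1. Outside (|z| ≥ r): ∅.
p(0) = -1, so log|p(0)| = log(1) = 0.0000.
Apply Jensen: I(r) = log|p(0)| + Σ_k log(r/|z_k|), summed over zeros inside |z| < r.
  log(r/|z_k|) for z_k = 1: log(3/1) = 1.0986
  log(r/|z_k|) for z_k = 1: log(3/1) = 1.0986
  log(r/|z_k|) for z_k = 1: log(3/1) = 1.0986
Sum over inside zeros: 3.2958.
I(r) = log|p(0)| + (inside sum) = 0.0000 + 3.2958 = 3.2958.
Closed form (all zeros inside, monic): I(r) = n·log(r) = 3·log(3) = 3.2958. ✓

I(r) ≈ 3.2958.


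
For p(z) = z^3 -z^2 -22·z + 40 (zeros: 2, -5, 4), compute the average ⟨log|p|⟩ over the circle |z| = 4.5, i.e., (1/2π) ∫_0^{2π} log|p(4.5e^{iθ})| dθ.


Zeros: -5, 2, 4; r = 4.5.
Inside |z| < r: 2, 4. Outside (|z| ≥ r): -5.
p(0) = 40, so log|p(0)| = log(40) = 3.6889.
Apply Jensen: I(r) = log|p(0)| + Σ_k log(r/|z_k|), summed over zeros inside |z| < r.
  log(r/|z_k|) for z_k = 2: log(4.5/2) = 0.8109
  log(r/|z_k|) for z_k = 4: log(4.5/4) = 0.1178
  Outside zeros (-5) contribute nothing to the Jensen sum.
Sum over inside zeros: 0.9287.
I(r) = log|p(0)| + (inside sum) = 3.6889 + 0.9287 = 4.6176.
Note: since some zeros are outside |z| ≤ r, the simplified n·log(r) form does NOT apply — only the inside zeros contribute.

I(r) ≈ 4.6176.


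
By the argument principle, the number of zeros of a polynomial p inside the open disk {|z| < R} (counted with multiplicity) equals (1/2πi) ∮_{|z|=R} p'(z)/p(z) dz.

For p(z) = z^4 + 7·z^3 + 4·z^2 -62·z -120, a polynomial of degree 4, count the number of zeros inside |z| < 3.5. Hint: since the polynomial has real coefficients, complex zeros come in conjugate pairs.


The zeros of p are: (-3 + 1i), (-3 - 1i), -4, 3.
Their magnitudes are: 3.162, 3.162, 4, 3.
Zeros with |z| < R = 3.5: (-3 + 1i), (-3 - 1i), 3.
Count = 3.
By the argument principle, (1/2πi) ∮_{|z|=R} p'(z)/p(z) dz equals exactly this count.

Number of zeros inside |z| < 3.5: 3.


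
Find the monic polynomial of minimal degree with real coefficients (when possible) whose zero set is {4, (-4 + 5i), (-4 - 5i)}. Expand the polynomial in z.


The polynomial is p(z) = ∏_{α ∈ S} (z − α), where S = {4, (-4 + 5i), (-4 - 5i)}.
Expanding the product yields: p(z) = z^3 + 4·z^2 + 9·z -164.
Note conjugate pairs combine to real quadratics: (z − (-4+5i))(z − (-4−5i)) = z² + 8z + 41.
The resulting polynomial has degree 3 and real coefficients as required.

p(z) = z^3 + 4·z^2 + 9·z -164.


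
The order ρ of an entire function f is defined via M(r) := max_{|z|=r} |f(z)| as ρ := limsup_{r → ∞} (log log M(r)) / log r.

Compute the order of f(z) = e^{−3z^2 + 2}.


|e^{−3z^2 + 2}| = e^{Re(-3·z^2) + 2} ≤ e^{3|z|^2 + 2} = e^{3r^2 + 2} on |z| = r, so ρ ≤ 2. Choosing z on |z|=r so that -3·z^2 is real positive (always possible by picking arg z appropriately) gives |f(z)| = e^{3r^2 + 2}, matching the bound. The additive constant 2 does not affect log log M(r) ~ 2·log r. Hence ρ = 2.
Therefore ρ = 2.

Order ρ = 2.


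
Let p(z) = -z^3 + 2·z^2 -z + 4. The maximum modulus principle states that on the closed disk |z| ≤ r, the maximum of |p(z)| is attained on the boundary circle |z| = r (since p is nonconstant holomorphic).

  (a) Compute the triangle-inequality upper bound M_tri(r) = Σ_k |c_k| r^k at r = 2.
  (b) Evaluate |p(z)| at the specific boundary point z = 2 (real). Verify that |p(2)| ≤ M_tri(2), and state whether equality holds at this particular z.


Coefficients: c_0 = 4, c_1 = -1, c_2 = 2, c_3 = -1. Radius r = 2.
Part (a). Triangle bound: M_tri(r) = Σ_k |c_k| r^k
  = |4|·2^0 + |-1|·2^1 + |2|·2^2 + |-1|·2^3
  = 4 + 2 + 8 + 8 = 22.
This bounds M(r) := max_{|z|=r} |p(z)| from above; equality holds iff all terms c_k z^k can be made to align in phase at a single z on |z|=r.
Part (b). At z = 2 (real, on the circle |z| = r):
  p(2) = (4)·2^0 + (-1)·2^1 + (2)·2^2 + (-1)·2^3 = 2.
  |p(2)| = 2.
Check: |p(2)| = 2 ≤ 22 = M_tri(2). ✓ Equality does not hold at z = 2 (the coefficients have mixed signs, so the terms do not all align in phase there).

M_tri(2) = 22; |p(2)| = 2; equality at z=2: no.


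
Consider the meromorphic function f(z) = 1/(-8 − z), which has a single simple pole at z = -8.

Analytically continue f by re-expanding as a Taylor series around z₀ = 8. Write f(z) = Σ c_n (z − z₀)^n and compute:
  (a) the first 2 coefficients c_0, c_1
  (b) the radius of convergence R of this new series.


Let w = z − z₀, so z = z₀ + w.
Then -8 − z = -8 − (z₀ + w) = (-8 − z₀) − w = -16 − w.
f(z) = 1/(-16 − w) = (1/(-16)) · 1/(1 − w/(-16)) = Σ_{n≥0} w^n / (-16)^(n+1).
So c_n = 1/(-16)^(n+1):
  c_0 = 1/(-16)^1 = -1/16.
  c_1 = 1/(-16)^2 = 1/256.
The series is valid for |w/d| < 1, i.e. |z − z₀| < |d|.
Radius of convergence: R = |-8 − z₀| = |-16| = 16 (distance from z₀ to the singularity z = -8).

c_0 = -1/16, c_1 = 1/256; R = 16.


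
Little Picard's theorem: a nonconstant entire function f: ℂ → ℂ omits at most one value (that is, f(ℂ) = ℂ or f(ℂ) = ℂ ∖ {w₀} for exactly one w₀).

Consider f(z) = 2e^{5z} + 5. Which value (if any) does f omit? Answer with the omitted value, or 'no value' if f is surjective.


Little Picard bounds the complement of f(ℂ) to at most one point.
e^{5z} is never zero on ℂ, so 2·e^{5z} takes every value in ℂ ∖ {0}. Adding 5 shifts the range to ℂ ∖ {5}. Thus f omits exactly the value 5.

Omitted value: 5.


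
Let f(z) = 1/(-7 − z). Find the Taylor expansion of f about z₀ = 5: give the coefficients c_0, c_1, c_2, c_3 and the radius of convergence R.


Let w = z − z₀, so z = z₀ + w.
Then -7 − z = -7 − (z₀ + w) = (-7 − z₀) − w = -12 − w.
f(z) = 1/(-12 − w) = (1/(-12)) · 1/(1 − w/(-12)) = Σ_{n≥0} w^n / (-12)^(n+1).
So c_n = 1/(-12)^(n+1):
  c_0 = 1/(-12)^1 = -1/12.
  c_1 = 1/(-12)^2 = 1/144.
  c_2 = 1/(-12)^3 = -1/1728.
  c_3 = 1/(-12)^4 = 1/20736.
The series is valid for |w/d| < 1, i.e. |z − z₀| < |d|.
Radius of convergence: R = |-7 − z₀| = |-12| = 12 (distance from z₀ to the singularity z = -7).

c_0 = -1/12, c_1 = 1/144, c_2 = -1/1728, c_3 = 1/20736; R = 12.


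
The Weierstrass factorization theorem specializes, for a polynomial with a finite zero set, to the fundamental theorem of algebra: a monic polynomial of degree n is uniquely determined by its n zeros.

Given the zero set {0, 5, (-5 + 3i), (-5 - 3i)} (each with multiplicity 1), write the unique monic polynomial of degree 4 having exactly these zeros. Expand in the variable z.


The polynomial is p(z) = ∏_{α ∈ S} (z − α), where S = {0, 5, (-5 + 3i), (-5 - 3i)}.
Expanding the product yields: p(z) = z^4 + 5·z^3 -16·z^2 -170·z.
Note conjugate pairs combine to real quadratics: (z − (-5+3i))(z − (-5−3i)) = z² + 10z + 34.
The resulting polynomial has degree 4 and real coefficients as required.

p(z) = z^4 + 5·z^3 -16·z^2 -170·z.


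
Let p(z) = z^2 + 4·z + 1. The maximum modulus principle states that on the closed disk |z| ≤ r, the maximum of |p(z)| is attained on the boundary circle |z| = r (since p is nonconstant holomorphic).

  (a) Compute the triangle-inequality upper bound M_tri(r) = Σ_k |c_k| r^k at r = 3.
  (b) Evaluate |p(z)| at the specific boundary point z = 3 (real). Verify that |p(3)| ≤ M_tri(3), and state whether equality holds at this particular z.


Coefficients: c_0 = 1, c_1 = 4, c_2 = 1. Radius r = 3.
Part (a). Triangle bound: M_tri(r) = Σ_k |c_k| r^k
  = |1|·3^0 + |4|·3^1 + |1|·3^2
  = 1 + 12 + 9 = 22.
This bounds M(r) := max_{|z|=r} |p(z)| from above; equality holds iff all terms c_k z^k can be made to align in phase at a single z on |z|=r.
Part (b). At z = 3 (real, on the circle |z| = r):
  p(3) = (1)·3^0 + (4)·3^1 + (1)·3^2 = 22.
  |p(3)| = 22.
Since all nonzero coefficients share the same sign, |p(3)| = 22 = M_tri(3); the triangle bound is attained at z = 3, so in fact M(r) = 22.

M_tri(3) = 22; |p(3)| = 22; equality at z=3: yes.
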